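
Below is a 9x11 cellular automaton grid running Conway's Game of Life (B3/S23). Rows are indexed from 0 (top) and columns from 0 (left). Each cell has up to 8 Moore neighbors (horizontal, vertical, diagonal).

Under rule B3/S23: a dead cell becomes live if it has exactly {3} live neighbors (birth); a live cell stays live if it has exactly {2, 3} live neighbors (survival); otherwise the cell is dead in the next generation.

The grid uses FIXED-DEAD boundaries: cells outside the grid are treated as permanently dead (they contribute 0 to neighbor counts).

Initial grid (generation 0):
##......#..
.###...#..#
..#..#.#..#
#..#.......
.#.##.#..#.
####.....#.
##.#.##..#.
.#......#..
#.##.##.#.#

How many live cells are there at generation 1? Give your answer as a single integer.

Simulating step by step:
Generation 0 (given above): 39 live cells
Generation 1: 29 live cells
##.........
#..#..####.
....#.#....
.#.#.##....
....#......
......#.###
...##...##.
...#....#..
.##....#.#.
Population at generation 1: 29

Answer: 29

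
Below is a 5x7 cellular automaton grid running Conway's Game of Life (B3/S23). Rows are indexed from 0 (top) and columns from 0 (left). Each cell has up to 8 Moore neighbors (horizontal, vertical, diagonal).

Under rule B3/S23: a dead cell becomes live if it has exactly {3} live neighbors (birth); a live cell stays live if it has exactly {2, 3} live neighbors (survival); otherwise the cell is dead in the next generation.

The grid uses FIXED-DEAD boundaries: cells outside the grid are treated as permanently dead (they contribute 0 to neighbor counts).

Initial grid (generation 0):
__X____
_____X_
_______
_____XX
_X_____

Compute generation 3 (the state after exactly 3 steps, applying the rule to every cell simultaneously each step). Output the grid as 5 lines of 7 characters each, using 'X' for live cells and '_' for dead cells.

Simulating step by step:
Generation 0 (given above): 5 live cells
Generation 1: 2 live cells
_______
_______
_____XX
_______
_______
Generation 2: 0 live cells
_______
_______
_______
_______
_______
Generation 3: 0 live cells
(generation 3 grid is the final answer)

Answer: _______
_______
_______
_______
_______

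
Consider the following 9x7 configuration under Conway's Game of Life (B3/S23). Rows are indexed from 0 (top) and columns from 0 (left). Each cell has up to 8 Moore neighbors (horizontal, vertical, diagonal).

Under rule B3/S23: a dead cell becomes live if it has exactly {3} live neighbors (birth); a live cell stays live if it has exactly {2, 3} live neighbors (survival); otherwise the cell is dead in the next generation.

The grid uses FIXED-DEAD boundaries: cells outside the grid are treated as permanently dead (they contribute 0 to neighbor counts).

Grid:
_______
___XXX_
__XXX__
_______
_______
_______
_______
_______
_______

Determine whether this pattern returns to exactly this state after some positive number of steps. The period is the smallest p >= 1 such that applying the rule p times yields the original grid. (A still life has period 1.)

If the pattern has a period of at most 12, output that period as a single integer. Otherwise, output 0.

Answer: 2

Derivation:
Simulating and comparing each generation to the original:
Gen 0 (original, given above): 6 live cells
Gen 1: 6 live cells, differs from original
Gen 2: 6 live cells, MATCHES original -> period = 2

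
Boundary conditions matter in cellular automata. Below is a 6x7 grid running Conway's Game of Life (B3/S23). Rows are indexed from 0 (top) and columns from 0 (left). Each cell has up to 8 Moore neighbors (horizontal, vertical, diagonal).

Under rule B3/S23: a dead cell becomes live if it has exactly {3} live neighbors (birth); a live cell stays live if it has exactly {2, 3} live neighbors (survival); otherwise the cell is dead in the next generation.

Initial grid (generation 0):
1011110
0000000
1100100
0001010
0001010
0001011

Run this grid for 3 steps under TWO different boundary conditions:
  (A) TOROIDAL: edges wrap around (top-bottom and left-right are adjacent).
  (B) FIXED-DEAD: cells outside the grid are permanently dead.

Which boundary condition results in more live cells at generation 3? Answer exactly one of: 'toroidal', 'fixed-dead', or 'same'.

Answer: fixed-dead

Derivation:
Under TOROIDAL boundary, generation 3:
1101111
0000001
0000100
0000000
0011111
0100001
Population = 15

Under FIXED-DEAD boundary, generation 3:
0000100
0010010
0111111
0000011
0011000
0001111
Population = 17

Comparison: toroidal=15, fixed-dead=17 -> fixed-dead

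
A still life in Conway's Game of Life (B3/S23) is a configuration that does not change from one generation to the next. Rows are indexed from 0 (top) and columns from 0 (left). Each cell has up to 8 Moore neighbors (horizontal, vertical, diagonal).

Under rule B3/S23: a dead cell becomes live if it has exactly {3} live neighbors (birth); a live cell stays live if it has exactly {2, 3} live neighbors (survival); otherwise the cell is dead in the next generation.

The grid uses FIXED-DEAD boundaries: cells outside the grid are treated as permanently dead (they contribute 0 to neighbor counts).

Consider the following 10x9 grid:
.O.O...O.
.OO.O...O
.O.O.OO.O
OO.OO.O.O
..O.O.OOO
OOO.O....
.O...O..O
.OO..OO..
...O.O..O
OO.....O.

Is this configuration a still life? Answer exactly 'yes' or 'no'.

Compute generation 1 and compare to generation 0 (given above):
Generation 1:
.O.O.....
OO..OOO.O
......O.O
OO......O
....O.O.O
O.O.O.O.O
...OOOO..
.OO..OOO.
O...OO.O.
.........
Cell (0,7) differs: gen0=1 vs gen1=0 -> NOT a still life.

Answer: no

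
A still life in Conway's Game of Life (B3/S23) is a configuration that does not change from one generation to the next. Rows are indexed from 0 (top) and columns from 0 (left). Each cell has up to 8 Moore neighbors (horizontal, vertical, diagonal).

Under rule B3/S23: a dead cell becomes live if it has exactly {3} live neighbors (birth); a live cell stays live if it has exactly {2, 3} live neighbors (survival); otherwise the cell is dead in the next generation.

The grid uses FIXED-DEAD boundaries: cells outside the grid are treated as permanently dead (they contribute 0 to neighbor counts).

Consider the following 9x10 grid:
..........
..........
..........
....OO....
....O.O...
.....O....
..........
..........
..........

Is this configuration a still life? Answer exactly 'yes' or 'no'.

Compute generation 1 and compare to generation 0 (given above):
Generation 1:
..........
..........
..........
....OO....
....O.O...
.....O....
..........
..........
..........
The grids are IDENTICAL -> still life.

Answer: yes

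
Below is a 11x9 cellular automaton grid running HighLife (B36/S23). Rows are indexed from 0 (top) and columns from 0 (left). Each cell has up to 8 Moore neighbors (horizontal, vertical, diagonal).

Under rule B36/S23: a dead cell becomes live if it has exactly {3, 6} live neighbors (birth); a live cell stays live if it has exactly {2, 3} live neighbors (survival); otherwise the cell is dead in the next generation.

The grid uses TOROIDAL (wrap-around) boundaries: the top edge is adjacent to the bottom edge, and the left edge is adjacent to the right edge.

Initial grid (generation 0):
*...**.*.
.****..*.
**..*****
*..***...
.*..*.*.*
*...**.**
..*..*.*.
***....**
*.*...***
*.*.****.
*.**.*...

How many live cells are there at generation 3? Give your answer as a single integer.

Simulating step by step:
Generation 0 (given above): 52 live cells
Generation 1: 35 live cells
*..*.*...
..*..**.*
...*...*.
..**.....
.*...**..
**.**....
..****...
..**.....
..*......
***.*...*
*.*.*.**.
Generation 2: 36 live cells
*.**.....
..**.****
...**.**.
..***.*..
**...*...
**....*..
.....*...
.*.......
*........
*.*..*.**
.**.*.**.
Generation 3: 31 live cells
*........
.*...*..*
.....*..*
.**...**.
*..****..
**...**..
**.......
.........
*........
*.**.*.*.
....****.
Population at generation 3: 31

Answer: 31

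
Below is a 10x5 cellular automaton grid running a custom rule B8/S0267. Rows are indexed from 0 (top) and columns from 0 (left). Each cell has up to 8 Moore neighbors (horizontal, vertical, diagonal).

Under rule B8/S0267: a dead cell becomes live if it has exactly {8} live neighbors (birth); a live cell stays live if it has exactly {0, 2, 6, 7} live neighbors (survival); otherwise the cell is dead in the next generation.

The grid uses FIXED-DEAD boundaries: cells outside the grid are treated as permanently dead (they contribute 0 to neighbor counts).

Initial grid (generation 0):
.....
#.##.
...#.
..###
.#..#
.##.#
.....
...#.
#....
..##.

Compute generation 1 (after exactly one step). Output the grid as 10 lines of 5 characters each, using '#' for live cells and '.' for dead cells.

Answer: .....
#.##.
.....
.....
.....
.##..
.....
...#.
#....
.....

Derivation:
Simulating step by step:
Generation 0 (given above): 16 live cells
Generation 1: 7 live cells
(generation 1 grid is the final answer)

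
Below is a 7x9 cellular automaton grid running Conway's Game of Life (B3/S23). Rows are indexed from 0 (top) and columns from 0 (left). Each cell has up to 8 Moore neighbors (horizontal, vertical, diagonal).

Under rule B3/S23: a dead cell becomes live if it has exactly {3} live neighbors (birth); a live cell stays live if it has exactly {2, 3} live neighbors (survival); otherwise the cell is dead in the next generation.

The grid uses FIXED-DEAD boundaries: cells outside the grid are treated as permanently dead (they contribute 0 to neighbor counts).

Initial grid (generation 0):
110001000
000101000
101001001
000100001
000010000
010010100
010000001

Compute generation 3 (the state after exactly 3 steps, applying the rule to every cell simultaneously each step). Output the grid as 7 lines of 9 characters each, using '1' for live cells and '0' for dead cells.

Simulating step by step:
Generation 0 (given above): 17 live cells
Generation 1: 13 live cells
000010000
101001100
001100000
000110000
000111000
000001000
000000000
Generation 2: 12 live cells
000001000
011011000
011001000
000001000
000101000
000001000
000000000
Generation 3: 19 live cells
(generation 3 grid is the final answer)

Answer: 000011000
011111100
011101100
001001100
000001100
000010000
000000000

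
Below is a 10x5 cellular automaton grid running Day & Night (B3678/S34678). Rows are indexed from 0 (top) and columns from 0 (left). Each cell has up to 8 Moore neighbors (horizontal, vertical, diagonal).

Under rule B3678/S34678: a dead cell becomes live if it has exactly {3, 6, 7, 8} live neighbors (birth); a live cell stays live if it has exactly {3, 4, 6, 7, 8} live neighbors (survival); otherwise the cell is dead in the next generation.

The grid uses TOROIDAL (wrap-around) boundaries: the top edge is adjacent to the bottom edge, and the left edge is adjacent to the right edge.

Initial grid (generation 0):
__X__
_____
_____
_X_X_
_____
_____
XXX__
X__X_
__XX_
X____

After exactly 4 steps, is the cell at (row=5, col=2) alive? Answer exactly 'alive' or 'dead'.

Answer: dead

Derivation:
Simulating step by step:
Generation 0 (given above): 11 live cells
Generation 1: 8 live cells
_____
_____
_____
_____
_____
_X___
_X__X
___X_
_X___
_XXX_
Generation 2: 8 live cells
__X__
_____
_____
_____
_____
X____
X_X__
X_X__
___X_
__X__
Generation 3: 7 live cells
_____
_____
_____
_____
_____
_X___
____X
___XX
_XX__
___X_
Generation 4: 8 live cells
_____
_____
_____
_____
_____
_____
X__X_
X_XX_
__X_X
__X__

Cell (5,2) at generation 4: 0 -> dead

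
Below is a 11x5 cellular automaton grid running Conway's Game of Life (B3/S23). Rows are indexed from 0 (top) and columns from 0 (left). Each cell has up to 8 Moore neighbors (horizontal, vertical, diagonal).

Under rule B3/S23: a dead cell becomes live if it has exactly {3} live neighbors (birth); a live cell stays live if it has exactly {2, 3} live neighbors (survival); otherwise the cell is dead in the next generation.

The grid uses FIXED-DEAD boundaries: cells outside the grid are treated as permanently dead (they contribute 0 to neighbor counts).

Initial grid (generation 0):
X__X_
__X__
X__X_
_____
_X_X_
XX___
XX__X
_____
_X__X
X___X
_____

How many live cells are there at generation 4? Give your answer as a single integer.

Answer: 16

Derivation:
Simulating step by step:
Generation 0 (given above): 16 live cells
Generation 1: 11 live cells
_____
_XXX_
_____
__X__
XXX__
_____
XX___
XX___
_____
_____
_____
Generation 2: 12 live cells
__X__
__X__
_X_X_
__X__
_XX__
__X__
XX___
XX___
_____
_____
_____
Generation 3: 15 live cells
_____
_XXX_
_X_X_
___X_
_XXX_
X_X__
X_X__
XX___
_____
_____
_____
Generation 4: 16 live cells
__X__
_X_X_
_X_XX
_X_XX
_X_X_
X____
X_X__
XX___
_____
_____
_____
Population at generation 4: 16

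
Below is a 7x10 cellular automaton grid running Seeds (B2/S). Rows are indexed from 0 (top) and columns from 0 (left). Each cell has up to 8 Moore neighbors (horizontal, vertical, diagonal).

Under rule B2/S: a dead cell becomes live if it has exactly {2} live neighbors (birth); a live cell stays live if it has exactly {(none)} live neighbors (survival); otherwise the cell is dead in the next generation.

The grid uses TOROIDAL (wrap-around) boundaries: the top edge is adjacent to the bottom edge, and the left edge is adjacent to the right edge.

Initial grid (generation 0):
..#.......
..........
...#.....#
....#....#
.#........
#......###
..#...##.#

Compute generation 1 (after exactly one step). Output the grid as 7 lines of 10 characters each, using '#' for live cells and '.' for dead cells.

Simulating step by step:
Generation 0 (given above): 14 live cells
Generation 1: 16 live cells
(generation 1 grid is the final answer)

Answer: .#.#..###.
..##......
#...#...#.
..##....#.
.......#..
..#.......
...#......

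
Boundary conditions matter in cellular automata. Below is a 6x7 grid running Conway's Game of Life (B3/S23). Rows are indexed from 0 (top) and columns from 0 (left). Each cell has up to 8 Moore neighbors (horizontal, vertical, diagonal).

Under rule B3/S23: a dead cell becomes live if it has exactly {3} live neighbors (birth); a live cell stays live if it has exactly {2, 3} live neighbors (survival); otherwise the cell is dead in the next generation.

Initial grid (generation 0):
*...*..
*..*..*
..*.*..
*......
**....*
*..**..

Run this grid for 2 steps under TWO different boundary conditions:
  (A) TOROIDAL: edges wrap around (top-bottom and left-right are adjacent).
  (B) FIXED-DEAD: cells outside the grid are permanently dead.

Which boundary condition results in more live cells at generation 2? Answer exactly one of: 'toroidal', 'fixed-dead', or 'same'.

Answer: same

Derivation:
Under TOROIDAL boundary, generation 2:
.*.....
...*...
...*...
..*..*.
....*.*
.***...
Population = 10

Under FIXED-DEAD boundary, generation 2:
....*..
...**..
**.*...
*.*....
.......
**.....
Population = 10

Comparison: toroidal=10, fixed-dead=10 -> same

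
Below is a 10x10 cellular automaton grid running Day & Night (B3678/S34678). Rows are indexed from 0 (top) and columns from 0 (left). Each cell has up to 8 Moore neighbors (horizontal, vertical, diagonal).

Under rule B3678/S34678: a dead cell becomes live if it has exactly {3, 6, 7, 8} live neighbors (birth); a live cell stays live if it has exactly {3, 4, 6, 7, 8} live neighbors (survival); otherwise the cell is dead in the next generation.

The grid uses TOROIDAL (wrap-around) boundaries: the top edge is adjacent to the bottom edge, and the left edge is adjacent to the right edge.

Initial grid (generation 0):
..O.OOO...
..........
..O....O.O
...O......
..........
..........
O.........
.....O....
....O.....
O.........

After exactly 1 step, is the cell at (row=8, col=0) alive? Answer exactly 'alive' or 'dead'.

Answer: dead

Derivation:
Simulating step by step:
Generation 0 (given above): 12 live cells
Generation 1: 5 live cells
..........
...O.OO...
..........
..........
..........
..........
..........
..........
..........
...OO.....

Cell (8,0) at generation 1: 0 -> dead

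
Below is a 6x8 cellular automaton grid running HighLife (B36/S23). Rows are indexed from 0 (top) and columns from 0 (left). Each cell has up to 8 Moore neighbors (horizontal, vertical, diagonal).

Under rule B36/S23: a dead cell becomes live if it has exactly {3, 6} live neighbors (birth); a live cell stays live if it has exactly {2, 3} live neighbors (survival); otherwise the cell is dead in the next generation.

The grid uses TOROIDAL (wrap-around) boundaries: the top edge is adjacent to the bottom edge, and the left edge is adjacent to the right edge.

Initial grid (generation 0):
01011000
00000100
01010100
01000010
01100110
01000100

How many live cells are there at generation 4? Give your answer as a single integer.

Answer: 14

Derivation:
Simulating step by step:
Generation 0 (given above): 15 live cells
Generation 1: 23 live cells
00101100
00010100
00101110
11001010
11100110
11010110
Generation 2: 14 live cells
01100000
00101000
01100011
10001000
00010001
10010000
Generation 3: 20 live cells
01100000
10000000
11100101
11110010
10011001
11010000
Generation 4: 14 live cells
00100000
01000001
00010010
00000111
01101000
00011001
Population at generation 4: 14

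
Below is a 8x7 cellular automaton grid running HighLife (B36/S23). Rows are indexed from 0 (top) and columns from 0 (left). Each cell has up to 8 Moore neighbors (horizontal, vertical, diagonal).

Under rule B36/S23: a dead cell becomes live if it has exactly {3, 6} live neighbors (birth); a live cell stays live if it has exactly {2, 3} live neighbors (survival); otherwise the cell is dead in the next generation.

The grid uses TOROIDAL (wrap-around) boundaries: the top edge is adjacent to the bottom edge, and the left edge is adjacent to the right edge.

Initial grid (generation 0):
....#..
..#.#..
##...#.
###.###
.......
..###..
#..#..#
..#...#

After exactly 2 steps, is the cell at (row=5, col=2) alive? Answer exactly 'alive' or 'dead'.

Answer: alive

Derivation:
Simulating step by step:
Generation 0 (given above): 20 live cells
Generation 1: 22 live cells
.....#.
.#.###.
.......
..#.##.
#.....#
..###..
##..###
#..#.##
Generation 2: 17 live cells
#.###..
....##.
..#....
.....##
.##...#
..###..
.#.....
.#.....

Cell (5,2) at generation 2: 1 -> alive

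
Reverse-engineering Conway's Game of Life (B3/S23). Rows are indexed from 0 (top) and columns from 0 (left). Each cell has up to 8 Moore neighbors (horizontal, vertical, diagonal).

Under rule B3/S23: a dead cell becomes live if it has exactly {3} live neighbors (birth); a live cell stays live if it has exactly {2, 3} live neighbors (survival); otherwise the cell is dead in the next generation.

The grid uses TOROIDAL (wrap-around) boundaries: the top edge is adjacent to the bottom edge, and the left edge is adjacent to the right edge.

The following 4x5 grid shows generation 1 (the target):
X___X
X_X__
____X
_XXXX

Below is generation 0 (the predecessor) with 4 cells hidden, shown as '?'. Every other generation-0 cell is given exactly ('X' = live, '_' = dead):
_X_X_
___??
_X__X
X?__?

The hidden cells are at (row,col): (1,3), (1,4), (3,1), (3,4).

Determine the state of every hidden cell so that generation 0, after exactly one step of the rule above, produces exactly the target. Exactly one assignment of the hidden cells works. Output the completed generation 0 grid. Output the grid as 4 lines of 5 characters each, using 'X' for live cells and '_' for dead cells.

Answer: _X_X_
_____
_X__X
X___X

Derivation:
Hidden generation-0 cells (in order): (1,3), (1,4), (3,1), (3,4).
A hidden cell only influences target cells in its own 3x3 neighborhood. Try each of the 2^4 = 16 assignments, step the completed generation 0 forward once under B3/S23, and compare with the target:
  (1,3)=_ (1,4)=_ (3,1)=_ (3,4)=_ -> step gives (0,0)='_' but target has 'X' -> reject
  (1,3)=_ (1,4)=_ (3,1)=_ (3,4)=X -> step reproduces the target at every cell -> ACCEPT
  (1,3)=_ (1,4)=_ (3,1)=X (3,4)=_ -> step gives (0,1)='X' but target has '_' -> reject
  (1,3)=_ (1,4)=_ (3,1)=X (3,4)=X -> step gives (0,0)='_' but target has 'X' -> reject
  (1,3)=_ (1,4)=X (3,1)=_ (3,4)=_ -> step gives (1,0)='_' but target has 'X' -> reject
  (1,3)=_ (1,4)=X (3,1)=_ (3,4)=X -> step gives (0,0)='_' but target has 'X' -> reject
  (1,3)=_ (1,4)=X (3,1)=X (3,4)=_ -> step gives (0,0)='_' but target has 'X' -> reject
  (1,3)=_ (1,4)=X (3,1)=X (3,4)=X -> step gives (0,0)='_' but target has 'X' -> reject
  (1,3)=X (1,4)=_ (3,1)=_ (3,4)=_ -> step gives (0,0)='_' but target has 'X' -> reject
  (1,3)=X (1,4)=_ (3,1)=_ (3,4)=X -> step gives (0,2)='X' but target has '_' -> reject
  (1,3)=X (1,4)=_ (3,1)=X (3,4)=_ -> step gives (0,1)='X' but target has '_' -> reject
  (1,3)=X (1,4)=_ (3,1)=X (3,4)=X -> step gives (0,0)='_' but target has 'X' -> reject
  (1,3)=X (1,4)=X (3,1)=_ (3,4)=_ -> step gives (0,2)='X' but target has '_' -> reject
  (1,3)=X (1,4)=X (3,1)=_ (3,4)=X -> step gives (0,0)='_' but target has 'X' -> reject
  (1,3)=X (1,4)=X (3,1)=X (3,4)=_ -> step gives (0,0)='_' but target has 'X' -> reject
  (1,3)=X (1,4)=X (3,1)=X (3,4)=X -> step gives (0,0)='_' but target has 'X' -> reject
Unique solution: (1,3)=dead, (1,4)=dead, (3,1)=dead, (3,4)=live.
Check: live-neighbor counts of every cell in the completed generation 0:
31213
32322
41122
43333
Applying B3/S23 to generation 0 with these counts gives:
X___X
X_X__
____X
_XXXX
which matches the target exactly.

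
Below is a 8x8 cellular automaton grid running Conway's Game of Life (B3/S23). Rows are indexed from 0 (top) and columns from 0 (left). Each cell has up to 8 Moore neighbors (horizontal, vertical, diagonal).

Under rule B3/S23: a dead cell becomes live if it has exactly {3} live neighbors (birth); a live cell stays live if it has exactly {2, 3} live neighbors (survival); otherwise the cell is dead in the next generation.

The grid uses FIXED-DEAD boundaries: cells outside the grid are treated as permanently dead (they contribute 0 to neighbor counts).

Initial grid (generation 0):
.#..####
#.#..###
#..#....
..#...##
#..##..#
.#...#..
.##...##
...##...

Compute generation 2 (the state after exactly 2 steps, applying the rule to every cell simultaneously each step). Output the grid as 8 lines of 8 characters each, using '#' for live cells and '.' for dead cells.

Simulating step by step:
Generation 0 (given above): 27 live cells
Generation 1: 35 live cells
.#..#..#
#.##...#
..##.#..
.##.#.##
.#####.#
##.###.#
.######.
..##....
Generation 2: 14 live cells
(generation 2 grid is the final answer)

Answer: .###....
......#.
.....#.#
.......#
.......#
#......#
#.....#.
.#...#..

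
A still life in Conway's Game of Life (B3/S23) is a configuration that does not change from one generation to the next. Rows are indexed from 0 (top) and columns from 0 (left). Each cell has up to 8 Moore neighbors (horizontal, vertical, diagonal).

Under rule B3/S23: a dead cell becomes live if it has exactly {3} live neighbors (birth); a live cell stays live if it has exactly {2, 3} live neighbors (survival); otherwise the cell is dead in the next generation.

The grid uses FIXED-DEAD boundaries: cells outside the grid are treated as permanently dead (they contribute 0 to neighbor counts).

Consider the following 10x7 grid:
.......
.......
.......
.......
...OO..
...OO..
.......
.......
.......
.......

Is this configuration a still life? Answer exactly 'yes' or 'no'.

Compute generation 1 and compare to generation 0 (given above):
Generation 1:
.......
.......
.......
.......
...OO..
...OO..
.......
.......
.......
.......
The grids are IDENTICAL -> still life.

Answer: yes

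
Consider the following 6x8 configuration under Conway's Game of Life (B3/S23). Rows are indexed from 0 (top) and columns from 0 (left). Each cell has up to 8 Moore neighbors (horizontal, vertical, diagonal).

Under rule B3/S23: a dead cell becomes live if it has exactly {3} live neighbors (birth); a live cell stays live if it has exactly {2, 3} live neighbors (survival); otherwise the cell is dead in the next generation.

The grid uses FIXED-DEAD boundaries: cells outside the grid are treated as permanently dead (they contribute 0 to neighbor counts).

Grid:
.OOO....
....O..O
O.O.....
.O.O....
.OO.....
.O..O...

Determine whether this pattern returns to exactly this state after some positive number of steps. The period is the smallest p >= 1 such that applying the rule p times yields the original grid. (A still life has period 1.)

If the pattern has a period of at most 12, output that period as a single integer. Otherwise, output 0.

Answer: 0

Derivation:
Simulating and comparing each generation to the original:
Gen 0 (original, given above): 13 live cells
Gen 1: 12 live cells, differs from original
Gen 2: 12 live cells, differs from original
Gen 3: 13 live cells, differs from original
Gen 4: 19 live cells, differs from original
Gen 5: 9 live cells, differs from original
Gen 6: 6 live cells, differs from original
Gen 7: 4 live cells, differs from original
Gen 8: 4 live cells, differs from original
Gen 9: 4 live cells, differs from original
Gen 10: 4 live cells, differs from original
Gen 11: 4 live cells, differs from original
Gen 12: 4 live cells, differs from original
No period found within 12 steps.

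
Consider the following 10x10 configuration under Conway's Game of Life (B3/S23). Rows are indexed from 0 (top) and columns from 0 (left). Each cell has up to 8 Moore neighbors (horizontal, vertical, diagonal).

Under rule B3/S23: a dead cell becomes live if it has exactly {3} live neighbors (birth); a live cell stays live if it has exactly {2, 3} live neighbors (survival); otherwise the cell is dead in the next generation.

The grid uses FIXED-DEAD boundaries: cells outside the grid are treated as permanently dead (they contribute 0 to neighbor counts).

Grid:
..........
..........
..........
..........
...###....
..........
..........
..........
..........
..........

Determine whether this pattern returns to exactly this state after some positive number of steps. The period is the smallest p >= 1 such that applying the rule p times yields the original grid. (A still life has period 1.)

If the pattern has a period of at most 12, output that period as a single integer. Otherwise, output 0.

Answer: 2

Derivation:
Simulating and comparing each generation to the original:
Gen 0 (original, given above): 3 live cells
Gen 1: 3 live cells, differs from original
Gen 2: 3 live cells, MATCHES original -> period = 2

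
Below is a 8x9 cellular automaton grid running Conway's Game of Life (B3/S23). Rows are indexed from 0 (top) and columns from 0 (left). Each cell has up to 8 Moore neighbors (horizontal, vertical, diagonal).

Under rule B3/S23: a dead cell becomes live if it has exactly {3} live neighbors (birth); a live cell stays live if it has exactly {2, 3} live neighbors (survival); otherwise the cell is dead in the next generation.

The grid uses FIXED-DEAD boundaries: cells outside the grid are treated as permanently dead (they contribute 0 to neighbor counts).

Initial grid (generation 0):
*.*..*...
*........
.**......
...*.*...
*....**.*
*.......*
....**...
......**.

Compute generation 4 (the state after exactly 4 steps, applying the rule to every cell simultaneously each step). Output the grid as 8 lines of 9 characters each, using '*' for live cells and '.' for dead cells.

Simulating step by step:
Generation 0 (given above): 18 live cells
Generation 1: 22 live cells
.*.......
*.*......
.**......
.**.***..
....****.
....*.**.
.....***.
.....**..
Generation 2: 14 live cells
.*.......
*.*......
*....*...
.**.*..*.
.........
....*...*
....*....
.....*.*.
Generation 3: 9 live cells
.*.......
*........
*.**.....
.*.......
...*.....
.........
....**...
.........
Generation 4: 7 live cells
(generation 4 grid is the final answer)

Answer: .........
*.*......
*.*......
.*.*.....
.........
....*....
.........
.........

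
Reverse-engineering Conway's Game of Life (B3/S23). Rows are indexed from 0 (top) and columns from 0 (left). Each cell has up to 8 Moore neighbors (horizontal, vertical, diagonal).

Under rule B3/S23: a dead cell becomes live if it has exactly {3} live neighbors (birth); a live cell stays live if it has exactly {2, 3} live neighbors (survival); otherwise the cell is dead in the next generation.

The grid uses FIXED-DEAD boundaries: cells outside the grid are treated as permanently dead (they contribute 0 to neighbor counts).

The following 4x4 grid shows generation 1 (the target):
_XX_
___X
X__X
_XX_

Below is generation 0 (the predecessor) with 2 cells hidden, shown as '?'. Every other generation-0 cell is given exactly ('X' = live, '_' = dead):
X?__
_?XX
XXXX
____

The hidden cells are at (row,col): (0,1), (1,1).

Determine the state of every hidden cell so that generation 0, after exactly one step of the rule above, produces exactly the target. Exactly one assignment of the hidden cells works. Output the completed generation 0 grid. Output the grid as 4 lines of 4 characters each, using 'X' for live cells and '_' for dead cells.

Answer: X___
_XXX
XXXX
____

Derivation:
Hidden generation-0 cells (in order): (0,1), (1,1).
A hidden cell only influences target cells in its own 3x3 neighborhood. Try each of the 2^2 = 4 assignments, step the completed generation 0 forward once under B3/S23, and compare with the target:
  (0,1)=_ (1,1)=_ -> step gives (0,1)='_' but target has 'X' -> reject
  (0,1)=_ (1,1)=X -> step reproduces the target at every cell -> ACCEPT
  (0,1)=X (1,1)=_ -> step gives (2,0)='_' but target has 'X' -> reject
  (0,1)=X (1,1)=X -> step gives (0,0)='X' but target has '_' -> reject
Unique solution: (0,1)=dead, (1,1)=live.
Check: live-neighbor counts of every cell in the completed generation 0:
1332
4553
2453
2332
Applying B3/S23 to generation 0 with these counts gives:
_XX_
___X
X__X
_XX_
which matches the target exactly.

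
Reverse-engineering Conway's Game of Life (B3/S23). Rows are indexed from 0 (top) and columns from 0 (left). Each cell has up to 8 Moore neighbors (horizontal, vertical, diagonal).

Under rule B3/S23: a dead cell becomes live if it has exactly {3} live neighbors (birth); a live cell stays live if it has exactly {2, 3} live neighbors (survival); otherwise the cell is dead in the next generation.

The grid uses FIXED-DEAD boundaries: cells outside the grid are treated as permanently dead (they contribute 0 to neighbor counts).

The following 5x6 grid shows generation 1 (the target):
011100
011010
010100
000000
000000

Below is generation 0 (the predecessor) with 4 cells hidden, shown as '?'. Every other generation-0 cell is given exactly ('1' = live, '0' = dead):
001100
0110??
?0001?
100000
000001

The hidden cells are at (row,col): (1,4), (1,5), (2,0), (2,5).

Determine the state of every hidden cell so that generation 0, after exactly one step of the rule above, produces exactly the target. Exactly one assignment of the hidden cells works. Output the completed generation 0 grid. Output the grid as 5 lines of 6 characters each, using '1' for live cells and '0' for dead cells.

Hidden generation-0 cells (in order): (1,4), (1,5), (2,0), (2,5).
A hidden cell only influences target cells in its own 3x3 neighborhood. Try each of the 2^4 = 16 assignments, step the completed generation 0 forward once under B3/S23, and compare with the target:
  (1,4)=0 (1,5)=0 (2,0)=0 (2,5)=0 -> step gives (1,4)='0' but target has '1' -> reject
  (1,4)=0 (1,5)=0 (2,0)=0 (2,5)=1 -> step gives (2,3)='0' but target has '1' -> reject
  (1,4)=0 (1,5)=0 (2,0)=1 (2,5)=0 -> step gives (1,4)='0' but target has '1' -> reject
  (1,4)=0 (1,5)=0 (2,0)=1 (2,5)=1 -> step gives (2,0)='1' but target has '0' -> reject
  (1,4)=0 (1,5)=1 (2,0)=0 (2,5)=0 -> step gives (2,3)='0' but target has '1' -> reject
  (1,4)=0 (1,5)=1 (2,0)=0 (2,5)=1 -> step gives (1,4)='0' but target has '1' -> reject
  (1,4)=0 (1,5)=1 (2,0)=1 (2,5)=0 -> step gives (2,0)='1' but target has '0' -> reject
  (1,4)=0 (1,5)=1 (2,0)=1 (2,5)=1 -> step gives (1,4)='0' but target has '1' -> reject
  (1,4)=1 (1,5)=0 (2,0)=0 (2,5)=0 -> step reproduces the target at every cell -> ACCEPT
  (1,4)=1 (1,5)=0 (2,0)=0 (2,5)=1 -> step gives (1,5)='1' but target has '0' -> reject
  (1,4)=1 (1,5)=0 (2,0)=1 (2,5)=0 -> step gives (2,0)='1' but target has '0' -> reject
  (1,4)=1 (1,5)=0 (2,0)=1 (2,5)=1 -> step gives (1,5)='1' but target has '0' -> reject
  (1,4)=1 (1,5)=1 (2,0)=0 (2,5)=0 -> step gives (0,4)='1' but target has '0' -> reject
  (1,4)=1 (1,5)=1 (2,0)=0 (2,5)=1 -> step gives (0,4)='1' but target has '0' -> reject
  (1,4)=1 (1,5)=1 (2,0)=1 (2,5)=0 -> step gives (0,4)='1' but target has '0' -> reject
  (1,4)=1 (1,5)=1 (2,0)=1 (2,5)=1 -> step gives (0,4)='1' but target has '0' -> reject
Unique solution: (1,4)=live, (1,5)=dead, (2,0)=dead, (2,5)=dead.
Check: live-neighbor counts of every cell in the completed generation 0:
133321
123522
232312
010122
110010
Applying B3/S23 to generation 0 with these counts gives:
011100
011010
010100
000000
000000
which matches the target exactly.

Answer: 001100
011010
000010
100000
000001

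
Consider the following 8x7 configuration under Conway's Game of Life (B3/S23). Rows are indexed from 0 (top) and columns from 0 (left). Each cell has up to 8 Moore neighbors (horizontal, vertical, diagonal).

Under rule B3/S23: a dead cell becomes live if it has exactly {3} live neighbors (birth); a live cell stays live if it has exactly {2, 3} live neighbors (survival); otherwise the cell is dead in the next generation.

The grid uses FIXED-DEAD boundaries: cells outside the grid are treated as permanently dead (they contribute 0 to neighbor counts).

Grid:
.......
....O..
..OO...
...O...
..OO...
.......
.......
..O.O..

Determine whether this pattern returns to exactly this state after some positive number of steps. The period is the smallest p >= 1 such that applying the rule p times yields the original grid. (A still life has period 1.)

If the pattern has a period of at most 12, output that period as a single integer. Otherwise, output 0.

Answer: 0

Derivation:
Simulating and comparing each generation to the original:
Gen 0 (original, given above): 8 live cells
Gen 1: 7 live cells, differs from original
Gen 2: 7 live cells, differs from original
Gen 3: 7 live cells, differs from original
Gen 4: 9 live cells, differs from original
Gen 5: 7 live cells, differs from original
Gen 6: 9 live cells, differs from original
Gen 7: 10 live cells, differs from original
Gen 8: 13 live cells, differs from original
Gen 9: 10 live cells, differs from original
Gen 10: 11 live cells, differs from original
Gen 11: 7 live cells, differs from original
Gen 12: 10 live cells, differs from original
No period found within 12 steps.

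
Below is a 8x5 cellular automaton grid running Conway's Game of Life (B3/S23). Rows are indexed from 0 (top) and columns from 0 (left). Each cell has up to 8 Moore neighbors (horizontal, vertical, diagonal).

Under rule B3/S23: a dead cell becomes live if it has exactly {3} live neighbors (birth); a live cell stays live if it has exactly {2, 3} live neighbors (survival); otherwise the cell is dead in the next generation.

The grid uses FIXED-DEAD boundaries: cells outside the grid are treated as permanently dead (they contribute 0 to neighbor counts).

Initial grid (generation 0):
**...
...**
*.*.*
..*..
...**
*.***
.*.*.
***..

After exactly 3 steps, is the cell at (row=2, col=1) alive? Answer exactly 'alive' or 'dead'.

Simulating step by step:
Generation 0 (given above): 19 live cells
Generation 1: 17 live cells
.....
*.***
.**.*
.**.*
.*..*
.*...
....*
***..
Generation 2: 13 live cells
...*.
..*.*
*...*
*...*
**.*.
.....
*.*..
.*...
Generation 3: 13 live cells
...*.
....*
.*..*
*..**
**...
*.*..
.*...
.*...

Cell (2,1) at generation 3: 1 -> alive

Answer: alive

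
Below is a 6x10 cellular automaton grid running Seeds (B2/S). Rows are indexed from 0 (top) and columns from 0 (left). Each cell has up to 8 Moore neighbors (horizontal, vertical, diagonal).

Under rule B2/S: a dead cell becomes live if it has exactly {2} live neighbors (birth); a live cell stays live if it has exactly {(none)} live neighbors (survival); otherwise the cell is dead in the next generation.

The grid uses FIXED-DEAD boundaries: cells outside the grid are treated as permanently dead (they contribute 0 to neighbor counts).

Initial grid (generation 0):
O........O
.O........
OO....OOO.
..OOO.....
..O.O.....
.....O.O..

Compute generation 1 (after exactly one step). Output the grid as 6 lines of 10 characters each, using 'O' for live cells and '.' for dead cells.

Answer: .O........
..O...O..O
....OO....
O.....O.O.
.O....O...
...OO.O...

Derivation:
Simulating step by step:
Generation 0 (given above): 15 live cells
Generation 1: 14 live cells
(generation 1 grid is the final answer)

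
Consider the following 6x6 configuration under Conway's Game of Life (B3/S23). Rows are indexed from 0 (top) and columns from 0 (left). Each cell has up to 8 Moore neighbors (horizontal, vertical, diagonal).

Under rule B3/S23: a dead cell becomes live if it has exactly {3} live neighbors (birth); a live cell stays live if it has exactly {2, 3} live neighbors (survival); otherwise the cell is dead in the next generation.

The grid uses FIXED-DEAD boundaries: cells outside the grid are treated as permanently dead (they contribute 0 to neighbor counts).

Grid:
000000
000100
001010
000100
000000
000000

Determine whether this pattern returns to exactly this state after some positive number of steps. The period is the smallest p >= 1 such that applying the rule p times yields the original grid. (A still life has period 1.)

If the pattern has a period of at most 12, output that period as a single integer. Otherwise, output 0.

Answer: 1

Derivation:
Simulating and comparing each generation to the original:
Gen 0 (original, given above): 4 live cells
Gen 1: 4 live cells, MATCHES original -> period = 1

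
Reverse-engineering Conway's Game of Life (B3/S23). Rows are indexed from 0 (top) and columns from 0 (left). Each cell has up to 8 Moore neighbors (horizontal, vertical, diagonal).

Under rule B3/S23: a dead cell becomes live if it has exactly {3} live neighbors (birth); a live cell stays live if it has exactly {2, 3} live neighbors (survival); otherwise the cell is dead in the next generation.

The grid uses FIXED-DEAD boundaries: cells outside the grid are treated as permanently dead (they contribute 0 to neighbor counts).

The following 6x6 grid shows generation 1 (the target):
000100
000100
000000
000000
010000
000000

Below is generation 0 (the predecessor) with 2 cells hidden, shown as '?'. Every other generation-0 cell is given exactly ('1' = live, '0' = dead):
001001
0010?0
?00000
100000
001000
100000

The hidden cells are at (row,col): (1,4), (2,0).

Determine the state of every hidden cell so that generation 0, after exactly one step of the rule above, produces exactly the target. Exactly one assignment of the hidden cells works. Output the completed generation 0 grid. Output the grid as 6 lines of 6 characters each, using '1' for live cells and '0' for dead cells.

Hidden generation-0 cells (in order): (1,4), (2,0).
A hidden cell only influences target cells in its own 3x3 neighborhood. Try each of the 2^2 = 4 assignments, step the completed generation 0 forward once under B3/S23, and compare with the target:
  (1,4)=0 (2,0)=0 -> step gives (0,3)='0' but target has '1' -> reject
  (1,4)=0 (2,0)=1 -> step gives (0,3)='0' but target has '1' -> reject
  (1,4)=1 (2,0)=0 -> step reproduces the target at every cell -> ACCEPT
  (1,4)=1 (2,0)=1 -> step gives (1,1)='1' but target has '0' -> reject
Unique solution: (1,4)=live, (2,0)=dead.
Check: live-neighbor counts of every cell in the completed generation 0:
021321
021312
121211
021100
230100
021100
Applying B3/S23 to generation 0 with these counts gives:
000100
000100
000000
000000
010000
000000
which matches the target exactly.

Answer: 001001
001010
000000
100000
001000
100000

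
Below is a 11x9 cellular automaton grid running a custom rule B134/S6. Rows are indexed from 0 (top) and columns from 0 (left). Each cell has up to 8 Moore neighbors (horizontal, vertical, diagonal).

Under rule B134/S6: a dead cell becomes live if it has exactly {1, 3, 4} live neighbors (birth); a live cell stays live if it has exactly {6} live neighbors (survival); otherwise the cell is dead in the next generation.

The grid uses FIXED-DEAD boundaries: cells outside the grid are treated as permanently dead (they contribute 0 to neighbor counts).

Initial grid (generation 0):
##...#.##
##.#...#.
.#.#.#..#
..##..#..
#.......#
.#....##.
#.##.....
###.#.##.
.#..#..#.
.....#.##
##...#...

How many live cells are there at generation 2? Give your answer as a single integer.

Simulating step by step:
Generation 0 (given above): 39 live cells
Generation 1: 38 live cells
..##..#..
....#.#.#
#...#.##.
.#..#..#.
.##.#.##.
#.#.##...
.....###.
.....#...
#.##.#..#
##.##.#..
..#...#..
Generation 2: 32 live cells
.#...#.##
#..#.....
..##....#
#.##....#
#........
.#.#...#.
#.#.#...#
#...#..#.
.#....#..
.....#.##
.#.#.#...
Population at generation 2: 32

Answer: 32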